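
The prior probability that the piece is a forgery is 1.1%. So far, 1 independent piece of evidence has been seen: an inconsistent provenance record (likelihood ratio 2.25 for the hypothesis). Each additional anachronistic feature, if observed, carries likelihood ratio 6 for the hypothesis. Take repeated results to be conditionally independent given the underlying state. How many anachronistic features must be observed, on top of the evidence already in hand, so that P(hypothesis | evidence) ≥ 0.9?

Prior odds = 0.011/0.989 = 11/989.
Bayes factor of the evidence already in hand = 2.25.
Odds after that evidence = (11/989) × 2.25 = 99/3956.
Target odds = 0.9/0.1 = 9.
Need 6ⁿ ≥ 9 ÷ (99/3956) = 3956/11.
6³ = 216 falls short of 3956/11 but 6⁴ = 1296 reaches it, so n = 4.

4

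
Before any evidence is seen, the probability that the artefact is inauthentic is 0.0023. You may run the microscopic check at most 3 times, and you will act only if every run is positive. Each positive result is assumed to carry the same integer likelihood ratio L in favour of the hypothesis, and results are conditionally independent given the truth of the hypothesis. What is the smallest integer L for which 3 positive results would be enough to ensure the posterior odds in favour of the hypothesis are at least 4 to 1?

13

Prior odds = 0.0023/0.9977 = 23/9977.
Target odds = 4.
Need L³ ≥ 4 ÷ (23/9977) = 39908/23.
12³ = 1728 < 39908/23 ≤ 2197 = 13³, so L = 13.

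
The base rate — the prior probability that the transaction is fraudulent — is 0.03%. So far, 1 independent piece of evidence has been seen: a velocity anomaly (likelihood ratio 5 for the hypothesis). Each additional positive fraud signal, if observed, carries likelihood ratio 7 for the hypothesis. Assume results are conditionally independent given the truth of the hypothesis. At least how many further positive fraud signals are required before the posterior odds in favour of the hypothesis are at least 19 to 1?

5

Prior odds = 0.0003/0.9997 = 3/9997.
Bayes factor of the evidence already in hand = 5.
Odds after that evidence = (3/9997) × 5 = 15/9997.
Target odds = 19.
Need 7ⁿ ≥ 19 ÷ (15/9997) = 189943/15.
7⁴ = 2401 falls short of 189943/15 but 7⁵ = 16807 reaches it, so n = 5.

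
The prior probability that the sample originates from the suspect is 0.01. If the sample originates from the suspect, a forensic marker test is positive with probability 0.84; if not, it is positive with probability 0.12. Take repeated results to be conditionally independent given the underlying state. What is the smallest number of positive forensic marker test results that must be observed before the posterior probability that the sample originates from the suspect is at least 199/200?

Prior odds: 0.01 ÷ 0.99 = 1/99.
Likelihood ratio of a positive = 0.84/0.12 = 7.
Target odds: 0.995 ÷ 0.005 = 199.
Need (1/99) × 7ⁿ ≥ 199, i.e. 7ⁿ ≥ 19701.
7⁵ = 16807 falls short of 19701 but 7⁶ = 117649 reaches it, so n = 6.

6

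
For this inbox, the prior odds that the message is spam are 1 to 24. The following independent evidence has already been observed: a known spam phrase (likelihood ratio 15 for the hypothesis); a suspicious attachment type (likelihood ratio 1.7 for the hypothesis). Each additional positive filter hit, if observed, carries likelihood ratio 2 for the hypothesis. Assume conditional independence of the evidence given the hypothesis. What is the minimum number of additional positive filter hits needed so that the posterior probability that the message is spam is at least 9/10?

4

Prior odds = 1/24.
Combined Bayes factor of the evidence already in hand = 15 × 1.7 = 25.5.
Odds after that evidence = (1/24) × 25.5 = 1.0625.
Target odds = 0.9/0.1 = 9.
Need 2ⁿ ≥ 9 ÷ 1.0625 = 144/17.
2³ = 8 falls short of 144/17 but 2⁴ = 16 reaches it, so n = 4.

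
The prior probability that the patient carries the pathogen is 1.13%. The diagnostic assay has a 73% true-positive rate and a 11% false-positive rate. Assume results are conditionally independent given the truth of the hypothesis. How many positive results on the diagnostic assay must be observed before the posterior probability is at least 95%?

4

Prior odds = 0.0113/0.9887 = 113/9887.
Likelihood ratio of a positive result = 0.73/0.11 = 73/11.
Target posterior odds = 0.95/0.05 = 19.
Require (73/11)ⁿ ≥ 19 ÷ (113/9887) = 187853/113.
(73/11)³ = 389017/1331 falls short of 187853/113 but (73/11)⁴ = 28398241/14641 reaches it, so n = 4.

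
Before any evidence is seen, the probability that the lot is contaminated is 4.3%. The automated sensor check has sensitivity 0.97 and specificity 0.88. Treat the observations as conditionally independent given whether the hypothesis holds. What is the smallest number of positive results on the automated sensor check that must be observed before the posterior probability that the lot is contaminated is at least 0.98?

4

Prior odds: 0.043 ÷ 0.957 = 43/957.
False-positive rate = 1 − 0.88 = 0.12; likelihood ratio of a positive = 0.97/0.12 = 97/12.
Target posterior odds = 0.98/0.02 = 49.
Need (43/957) × (97/12)ⁿ ≥ 49, i.e. (97/12)ⁿ ≥ 46893/43.
(97/12)³ = 912673/1728 falls short of 46893/43 but (97/12)⁴ = 88529281/20736 reaches it, so n = 4.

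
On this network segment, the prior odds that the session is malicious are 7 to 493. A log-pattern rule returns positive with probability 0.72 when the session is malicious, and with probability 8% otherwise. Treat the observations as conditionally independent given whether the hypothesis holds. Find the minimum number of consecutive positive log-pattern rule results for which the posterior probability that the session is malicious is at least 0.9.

Prior odds = 7/493.
Likelihood ratio of a positive result = 0.72/0.08 = 9.
Target posterior odds = 0.9/0.1 = 9.
Require 9ⁿ ≥ 9 ÷ (7/493) = 4437/7.
9² = 81 falls short of 4437/7 but 9³ = 729 reaches it, so n = 3.

3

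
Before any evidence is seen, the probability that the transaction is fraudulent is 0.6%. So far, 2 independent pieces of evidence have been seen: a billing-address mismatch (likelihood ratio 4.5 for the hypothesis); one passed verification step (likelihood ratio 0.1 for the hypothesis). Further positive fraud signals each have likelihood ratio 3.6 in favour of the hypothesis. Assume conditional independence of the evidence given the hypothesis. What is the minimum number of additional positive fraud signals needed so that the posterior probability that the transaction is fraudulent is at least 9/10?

Prior odds = 0.006/0.994 = 3/497.
Combined Bayes factor of the evidence already in hand = 4.5 × 0.1 = 0.45.
Odds after that evidence = (3/497) × 0.45 = 27/9940.
Target odds = 0.9/0.1 = 9.
Need 3.6ⁿ ≥ 9 ÷ (27/9940) = 9940/3.
3.6⁶ = 34012224/15625 falls short of 9940/3 but 3.6⁷ = 612220032/78125 reaches it, so n = 7.

7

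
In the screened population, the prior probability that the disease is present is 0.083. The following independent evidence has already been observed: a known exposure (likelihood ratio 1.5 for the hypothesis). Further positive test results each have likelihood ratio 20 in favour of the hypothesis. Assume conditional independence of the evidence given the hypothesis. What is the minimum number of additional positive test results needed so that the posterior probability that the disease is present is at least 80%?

Prior odds = 0.083/0.917 = 83/917.
Bayes factor of the evidence already in hand = 1.5.
Odds after that evidence = (83/917) × 1.5 = 249/1834.
Target odds = 0.8/0.2 = 4.
Need 20ⁿ ≥ 4 ÷ (249/1834) = 7336/249.
20¹ = 20 falls short of 7336/249 but 20² = 400 reaches it, so n = 2.

2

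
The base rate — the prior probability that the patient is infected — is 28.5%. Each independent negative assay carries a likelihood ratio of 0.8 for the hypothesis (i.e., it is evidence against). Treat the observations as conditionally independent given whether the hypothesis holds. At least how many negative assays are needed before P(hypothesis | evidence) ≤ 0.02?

14

Prior odds: 0.285 ÷ 0.715 = 57/143.
Likelihood ratio per negative assay = 0.8.
Target odds: 0.02 ÷ 0.98 = 1/49.
Require 0.8ⁿ ≤ 1/49 ÷ (57/143) = 143/2793.
0.8¹³ ≈0.0549756 is still above 143/2793 but 0.8¹⁴ ≈0.0439805 is at or below it, so n = 14.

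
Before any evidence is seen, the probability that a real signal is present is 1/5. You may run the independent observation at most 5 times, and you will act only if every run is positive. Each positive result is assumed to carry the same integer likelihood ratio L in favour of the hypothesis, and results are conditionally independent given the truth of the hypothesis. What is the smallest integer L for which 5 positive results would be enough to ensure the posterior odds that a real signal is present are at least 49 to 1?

3

Prior odds = 0.2/0.8 = 0.25.
Target odds = 49.
Need L⁵ ≥ 49 ÷ 0.25 = 196.
2⁵ = 32 < 196 ≤ 243 = 3⁵, so L = 3.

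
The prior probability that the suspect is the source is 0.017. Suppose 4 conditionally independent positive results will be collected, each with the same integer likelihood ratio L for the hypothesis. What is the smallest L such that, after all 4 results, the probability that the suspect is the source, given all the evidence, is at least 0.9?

Prior odds = 0.017/0.983 = 17/983.
Target odds = 0.9/0.1 = 9.
Need L⁴ ≥ 9 ÷ (17/983) = 8847/17.
4⁴ = 256 < 8847/17 ≤ 625 = 5⁴, so L = 5.

5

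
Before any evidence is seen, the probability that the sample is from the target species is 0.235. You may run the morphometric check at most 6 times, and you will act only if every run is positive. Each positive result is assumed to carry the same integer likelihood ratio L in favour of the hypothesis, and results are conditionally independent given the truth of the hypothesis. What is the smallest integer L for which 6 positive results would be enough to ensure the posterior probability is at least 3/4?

Prior odds = 0.235/0.765 = 47/153.
Target odds = 0.75/0.25 = 3.
Need L⁶ ≥ 3 ÷ (47/153) = 459/47.
1⁶ = 1 < 459/47 ≤ 64 = 2⁶, so L = 2.

2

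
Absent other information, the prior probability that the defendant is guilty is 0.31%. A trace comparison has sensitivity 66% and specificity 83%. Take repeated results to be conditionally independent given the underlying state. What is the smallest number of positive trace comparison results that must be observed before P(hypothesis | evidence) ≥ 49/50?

Prior odds: 0.0031 ÷ 0.9969 = 31/9969.
False-positive rate = 1 − 0.83 = 0.17; likelihood ratio of a positive = 0.66/0.17 = 66/17.
Target odds: 0.98 ÷ 0.02 = 49.
Need (31/9969) × (66/17)ⁿ ≥ 49, i.e. (66/17)ⁿ ≥ 488481/31.
(66/17)⁷ ≈13294.3 falls short of 488481/31 but (66/17)⁸ ≈51613.1 reaches it, so n = 8.

8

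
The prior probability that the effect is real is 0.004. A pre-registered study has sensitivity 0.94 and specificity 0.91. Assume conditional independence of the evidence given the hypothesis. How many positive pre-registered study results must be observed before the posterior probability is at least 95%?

Prior odds = 0.004/0.996 = 1/249.
False-positive rate = 1 − 0.91 = 0.09; likelihood ratio of a positive = 0.94/0.09 = 94/9.
Target posterior odds = 0.95/0.05 = 19.
Require (94/9)ⁿ ≥ 19 ÷ (1/249) = 4731.
(94/9)³ = 830584/729 falls short of 4731 but (94/9)⁴ = 78074896/6561 reaches it, so n = 4.

4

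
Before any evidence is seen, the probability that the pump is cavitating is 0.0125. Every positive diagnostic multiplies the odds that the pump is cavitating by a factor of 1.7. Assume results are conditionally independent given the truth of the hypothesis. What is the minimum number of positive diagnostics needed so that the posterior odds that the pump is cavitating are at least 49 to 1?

16

Prior odds = 0.0125/0.9875 = 1/79.
Likelihood ratio per positive diagnostic = 1.7.
Target odds = 49.
Need (1/79) × 1.7ⁿ ≥ 49, i.e. 1.7ⁿ ≥ 3871.
1.7¹⁵ ≈2862.42 falls short of 3871 but 1.7¹⁶ ≈4866.12 reaches it, so n = 16.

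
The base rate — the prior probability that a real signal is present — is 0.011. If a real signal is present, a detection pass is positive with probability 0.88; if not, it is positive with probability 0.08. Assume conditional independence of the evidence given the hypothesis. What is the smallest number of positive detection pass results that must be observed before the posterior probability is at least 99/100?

4

Prior odds: 0.011 ÷ 0.989 = 11/989.
Likelihood ratio of a positive = 0.88/0.08 = 11.
Target odds: 0.99 ÷ 0.01 = 99.
Need (11/989) × 11ⁿ ≥ 99, i.e. 11ⁿ ≥ 8901.
11³ = 1331 falls short of 8901 but 11⁴ = 14641 reaches it, so n = 4.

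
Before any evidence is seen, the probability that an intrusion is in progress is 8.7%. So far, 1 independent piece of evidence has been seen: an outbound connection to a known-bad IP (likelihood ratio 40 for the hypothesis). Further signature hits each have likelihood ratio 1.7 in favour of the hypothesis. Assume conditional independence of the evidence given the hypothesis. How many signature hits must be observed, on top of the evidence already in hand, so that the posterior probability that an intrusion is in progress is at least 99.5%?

Prior odds = 0.087/0.913 = 87/913.
Bayes factor of the evidence already in hand = 40.
Odds after that evidence = (87/913) × 40 = 3480/913.
Target odds = 0.995/0.005 = 199.
Need 1.7ⁿ ≥ 199 ÷ (3480/913) = 181687/3480.
1.7⁷ = 410338673/10000000 falls short of 181687/3480 but 1.7⁸ ≈69.7576 reaches it, so n = 8.

8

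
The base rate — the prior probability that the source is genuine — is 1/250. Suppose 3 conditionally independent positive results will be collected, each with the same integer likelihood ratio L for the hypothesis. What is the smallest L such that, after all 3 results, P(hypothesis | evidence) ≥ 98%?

24

Prior odds = 0.004/0.996 = 1/249.
Target odds = 0.98/0.02 = 49.
Need L³ ≥ 49 ÷ (1/249) = 12201.
23³ = 12167 < 12201 ≤ 13824 = 24³, so L = 24.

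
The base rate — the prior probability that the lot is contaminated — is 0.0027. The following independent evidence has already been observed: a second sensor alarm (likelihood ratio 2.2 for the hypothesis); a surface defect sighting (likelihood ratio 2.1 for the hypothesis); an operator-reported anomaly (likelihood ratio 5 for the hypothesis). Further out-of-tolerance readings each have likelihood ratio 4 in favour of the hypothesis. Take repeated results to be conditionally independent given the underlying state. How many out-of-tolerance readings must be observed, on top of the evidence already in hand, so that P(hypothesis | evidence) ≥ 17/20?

Prior odds = 0.0027/0.9973 = 27/9973.
Combined Bayes factor of the evidence already in hand = 2.2 × 2.1 × 5 = 23.1.
Odds after that evidence = (27/9973) × 23.1 = 6237/99730.
Target odds = 0.85/0.15 = 17/3.
Need 4ⁿ ≥ 17/3 ÷ (6237/99730) = 1695410/18711.
4³ = 64 falls short of 1695410/18711 but 4⁴ = 256 reaches it, so n = 4.

4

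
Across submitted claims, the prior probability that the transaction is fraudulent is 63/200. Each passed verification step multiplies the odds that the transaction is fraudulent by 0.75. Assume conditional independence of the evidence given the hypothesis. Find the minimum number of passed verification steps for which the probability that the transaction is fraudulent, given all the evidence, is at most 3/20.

4

Prior odds: 0.315 ÷ 0.685 = 63/137.
Likelihood ratio per passed verification step = 0.75.
Target odds: 0.15 ÷ 0.85 = 3/17.
Need (63/137) × 0.75ⁿ ≤ 3/17, i.e. 0.75ⁿ ≤ 137/357.
0.75³ = 0.421875 is still above 137/357 but 0.75⁴ = 0.31640625 is at or below it, so n = 4.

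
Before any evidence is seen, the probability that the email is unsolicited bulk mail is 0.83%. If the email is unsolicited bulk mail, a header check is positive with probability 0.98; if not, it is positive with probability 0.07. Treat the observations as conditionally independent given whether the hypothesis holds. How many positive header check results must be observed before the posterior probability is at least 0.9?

Prior odds: 0.0083 ÷ 0.9917 = 83/9917.
Likelihood ratio of a positive = 0.98/0.07 = 14.
Target odds: 0.9 ÷ 0.1 = 9.
Need (83/9917) × 14ⁿ ≥ 9, i.e. 14ⁿ ≥ 89253/83.
14² = 196 falls short of 89253/83 but 14³ = 2744 reaches it, so n = 3.

3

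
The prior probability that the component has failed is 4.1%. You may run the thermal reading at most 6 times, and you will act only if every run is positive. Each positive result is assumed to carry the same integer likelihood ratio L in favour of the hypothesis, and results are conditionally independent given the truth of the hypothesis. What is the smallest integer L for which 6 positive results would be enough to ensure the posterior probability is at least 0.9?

Prior odds = 0.041/0.959 = 41/959.
Target odds = 0.9/0.1 = 9.
Need L⁶ ≥ 9 ÷ (41/959) = 8631/41.
2⁶ = 64 < 8631/41 ≤ 729 = 3⁶, so L = 3.

3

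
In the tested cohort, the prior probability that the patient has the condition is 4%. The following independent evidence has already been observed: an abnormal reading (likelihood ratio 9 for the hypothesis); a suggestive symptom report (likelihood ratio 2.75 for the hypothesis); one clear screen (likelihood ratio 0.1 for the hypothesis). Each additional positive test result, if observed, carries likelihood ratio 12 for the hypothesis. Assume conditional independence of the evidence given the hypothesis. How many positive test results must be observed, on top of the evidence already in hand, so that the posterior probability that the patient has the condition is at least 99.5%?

Prior odds = 0.04/0.96 = 1/24.
Combined Bayes factor of the evidence already in hand = 9 × 2.75 × 0.1 = 2.475.
Odds after that evidence = (1/24) × 2.475 = 0.103125.
Target odds = 0.995/0.005 = 199.
Need 12ⁿ ≥ 199 ÷ 0.103125 = 63680/33.
12³ = 1728 falls short of 63680/33 but 12⁴ = 20736 reaches it, so n = 4.

4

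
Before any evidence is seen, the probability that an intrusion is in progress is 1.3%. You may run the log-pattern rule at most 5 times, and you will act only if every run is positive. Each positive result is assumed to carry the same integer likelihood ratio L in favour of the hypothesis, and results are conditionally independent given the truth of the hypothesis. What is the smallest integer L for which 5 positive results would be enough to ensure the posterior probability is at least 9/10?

4

Prior odds = 0.013/0.987 = 13/987.
Target odds = 0.9/0.1 = 9.
Need L⁵ ≥ 9 ÷ (13/987) = 8883/13.
3⁵ = 243 < 8883/13 ≤ 1024 = 4⁵, so L = 4.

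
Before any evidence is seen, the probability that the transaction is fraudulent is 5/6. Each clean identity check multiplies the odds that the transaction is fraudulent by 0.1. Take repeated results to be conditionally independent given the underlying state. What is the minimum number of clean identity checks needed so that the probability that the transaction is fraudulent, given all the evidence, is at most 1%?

3

Prior odds = (5/6)/(1/6) = 5.
Likelihood ratio per clean identity check = 0.1.
Target odds: 0.01 ÷ 0.99 = 1/99.
Require 0.1ⁿ ≤ 1/99 ÷ 5 = 1/495.
0.1² = 0.01 is still above 1/495 but 0.1³ = 0.001 is at or below it, so n = 3.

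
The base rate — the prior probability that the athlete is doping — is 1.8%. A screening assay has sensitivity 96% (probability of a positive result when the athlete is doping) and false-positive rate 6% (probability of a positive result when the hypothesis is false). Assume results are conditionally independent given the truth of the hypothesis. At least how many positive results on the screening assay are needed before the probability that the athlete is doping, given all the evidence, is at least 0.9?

Prior odds = 0.018/0.982 = 9/491.
Likelihood ratio of a positive result = 0.96/0.06 = 16.
Target odds: 0.9 ÷ 0.1 = 9.
Need (9/491) × 16ⁿ ≥ 9, i.e. 16ⁿ ≥ 491.
16² = 256 falls short of 491 but 16³ = 4096 reaches it, so n = 3.

3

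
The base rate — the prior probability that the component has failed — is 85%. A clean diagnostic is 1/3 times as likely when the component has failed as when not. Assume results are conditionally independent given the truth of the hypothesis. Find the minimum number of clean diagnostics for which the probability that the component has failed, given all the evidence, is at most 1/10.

4

Prior odds = 0.85/0.15 = 17/3.
Likelihood ratio per clean diagnostic = 1/3.
Target odds: 0.1 ÷ 0.9 = 1/9.
Need (17/3) × (1/3)ⁿ ≤ 1/9, i.e. (1/3)ⁿ ≤ 1/51.
(1/3)³ = 1/27 is still above 1/51 but (1/3)⁴ = 1/81 is at or below it, so n = 4.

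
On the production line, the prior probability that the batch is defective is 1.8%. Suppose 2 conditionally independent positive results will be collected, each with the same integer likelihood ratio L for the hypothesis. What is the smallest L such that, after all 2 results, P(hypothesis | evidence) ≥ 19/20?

33

Prior odds = 0.018/0.982 = 9/491.
Target odds = 0.95/0.05 = 19.
Need L² ≥ 19 ÷ (9/491) = 9329/9.
32² = 1024 < 9329/9 ≤ 1089 = 33², so L = 33.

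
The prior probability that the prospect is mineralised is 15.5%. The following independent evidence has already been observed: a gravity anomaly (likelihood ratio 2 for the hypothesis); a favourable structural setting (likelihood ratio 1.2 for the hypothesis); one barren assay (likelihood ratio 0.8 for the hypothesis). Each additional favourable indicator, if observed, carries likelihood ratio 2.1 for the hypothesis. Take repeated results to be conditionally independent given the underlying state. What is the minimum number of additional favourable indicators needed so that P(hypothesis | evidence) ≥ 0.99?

Prior odds = 0.155/0.845 = 31/169.
Combined Bayes factor of the evidence already in hand = 2 × 1.2 × 0.8 = 1.92.
Odds after that evidence = (31/169) × 1.92 = 1488/4225.
Target odds = 0.99/0.01 = 99.
Need 2.1ⁿ ≥ 99 ÷ (1488/4225) = 139425/496.
2.1⁷ ≈180.109 falls short of 139425/496 but 2.1⁸ ≈378.229 reaches it, so n = 8.

8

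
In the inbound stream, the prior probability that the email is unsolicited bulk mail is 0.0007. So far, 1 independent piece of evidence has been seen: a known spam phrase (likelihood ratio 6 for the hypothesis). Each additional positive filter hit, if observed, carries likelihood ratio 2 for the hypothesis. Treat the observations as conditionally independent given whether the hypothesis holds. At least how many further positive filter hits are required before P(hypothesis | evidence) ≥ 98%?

Prior odds = 0.0007/0.9993 = 7/9993.
Bayes factor of the evidence already in hand = 6.
Odds after that evidence = (7/9993) × 6 = 14/3331.
Target odds = 0.98/0.02 = 49.
Need 2ⁿ ≥ 49 ÷ (14/3331) = 11658.5.
2¹³ = 8192 falls short of 11658.5 but 2¹⁴ = 16384 reaches it, so n = 14.

14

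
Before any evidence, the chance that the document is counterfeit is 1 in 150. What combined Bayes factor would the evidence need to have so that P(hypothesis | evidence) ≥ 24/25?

Prior odds = (1/150)/(149/150) = 1/149.
Target odds = 0.96/0.04 = 24.
Required Bayes factor = 24 ÷ (1/149) = 3576.

3576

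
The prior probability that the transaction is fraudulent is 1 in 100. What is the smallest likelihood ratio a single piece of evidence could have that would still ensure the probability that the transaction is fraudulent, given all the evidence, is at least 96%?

2376

Prior odds = 0.01/0.99 = 1/99.
Target odds = 0.96/0.04 = 24.
Required Bayes factor = 24 ÷ (1/99) = 2376.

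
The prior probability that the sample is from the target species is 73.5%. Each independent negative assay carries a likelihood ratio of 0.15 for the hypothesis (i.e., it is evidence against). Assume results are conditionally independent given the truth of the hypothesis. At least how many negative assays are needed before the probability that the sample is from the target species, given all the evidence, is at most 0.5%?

Prior odds = 0.735/0.265 = 147/53.
Likelihood ratio per negative assay = 0.15.
Target odds: 0.005 ÷ 0.995 = 1/199.
Require 0.15ⁿ ≤ 1/199 ÷ (147/53) = 53/29253.
0.15³ = 0.003375 is still above 53/29253 but 0.15⁴ = 81/160000 is at or below it, so n = 4.

4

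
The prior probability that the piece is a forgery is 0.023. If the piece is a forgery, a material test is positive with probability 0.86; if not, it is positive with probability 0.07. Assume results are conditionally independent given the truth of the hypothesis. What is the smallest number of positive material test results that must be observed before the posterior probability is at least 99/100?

4

Prior odds = 0.023/0.977 = 23/977.
Likelihood ratio of a positive = 0.86/0.07 = 86/7.
Target posterior odds = 0.99/0.01 = 99.
Need (23/977) × (86/7)ⁿ ≥ 99, i.e. (86/7)ⁿ ≥ 96723/23.
(86/7)³ = 636056/343 falls short of 96723/23 but (86/7)⁴ = 54700816/2401 reaches it, so n = 4.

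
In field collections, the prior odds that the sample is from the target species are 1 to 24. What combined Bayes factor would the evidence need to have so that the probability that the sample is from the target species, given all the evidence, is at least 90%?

216

Prior odds = 1/24.
Target odds = 0.9/0.1 = 9.
Required Bayes factor = 9 ÷ (1/24) = 216.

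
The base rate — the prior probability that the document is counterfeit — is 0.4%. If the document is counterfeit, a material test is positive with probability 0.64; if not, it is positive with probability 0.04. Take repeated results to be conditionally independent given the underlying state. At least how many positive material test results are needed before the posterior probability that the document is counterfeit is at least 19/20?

4

Prior odds: 0.004 ÷ 0.996 = 1/249.
Likelihood ratio of a positive = 0.64/0.04 = 16.
Target odds: 0.95 ÷ 0.05 = 19.
Need (1/249) × 16ⁿ ≥ 19, i.e. 16ⁿ ≥ 4731.
16³ = 4096 falls short of 4731 but 16⁴ = 65536 reaches it, so n = 4.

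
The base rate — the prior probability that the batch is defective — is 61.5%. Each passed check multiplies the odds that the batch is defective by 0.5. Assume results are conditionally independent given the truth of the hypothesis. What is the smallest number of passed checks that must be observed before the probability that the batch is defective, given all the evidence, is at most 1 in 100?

8

Prior odds: 0.615 ÷ 0.385 = 123/77.
Likelihood ratio per passed check = 0.5.
Target posterior odds = 0.01/0.99 = 1/99.
Need (123/77) × 0.5ⁿ ≤ 1/99, i.e. 0.5ⁿ ≤ 7/1107.
0.5⁷ = 0.0078125 is still above 7/1107 but 0.5⁸ = 0.00390625 is at or below it, so n = 8.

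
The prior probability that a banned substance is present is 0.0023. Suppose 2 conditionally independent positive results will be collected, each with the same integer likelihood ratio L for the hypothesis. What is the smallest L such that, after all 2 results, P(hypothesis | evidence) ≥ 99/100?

208

Prior odds = 0.0023/0.9977 = 23/9977.
Target odds = 0.99/0.01 = 99.
Need L² ≥ 99 ÷ (23/9977) = 987723/23.
207² = 42849 < 987723/23 ≤ 43264 = 208², so L = 208.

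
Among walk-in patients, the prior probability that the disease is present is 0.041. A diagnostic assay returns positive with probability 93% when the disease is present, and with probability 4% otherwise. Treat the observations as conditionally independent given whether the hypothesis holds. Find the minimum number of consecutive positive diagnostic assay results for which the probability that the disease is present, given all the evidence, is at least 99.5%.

3

Prior odds = 0.041/0.959 = 41/959.
Likelihood ratio of a positive result = 0.93/0.04 = 23.25.
Target odds: 0.995 ÷ 0.005 = 199.
Need (41/959) × 23.25ⁿ ≥ 199, i.e. 23.25ⁿ ≥ 190841/41.
23.25² = 540.5625 falls short of 190841/41 but 23.25³ = 804357/64 reaches it, so n = 3.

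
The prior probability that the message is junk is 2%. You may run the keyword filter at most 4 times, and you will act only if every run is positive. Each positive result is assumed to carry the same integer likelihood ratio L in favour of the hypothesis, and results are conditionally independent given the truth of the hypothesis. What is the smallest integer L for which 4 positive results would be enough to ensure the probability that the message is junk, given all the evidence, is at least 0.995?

Prior odds = 0.02/0.98 = 1/49.
Target odds = 0.995/0.005 = 199.
Need L⁴ ≥ 199 ÷ (1/49) = 9751.
9⁴ = 6561 < 9751 ≤ 10000 = 10⁴, so L = 10.

10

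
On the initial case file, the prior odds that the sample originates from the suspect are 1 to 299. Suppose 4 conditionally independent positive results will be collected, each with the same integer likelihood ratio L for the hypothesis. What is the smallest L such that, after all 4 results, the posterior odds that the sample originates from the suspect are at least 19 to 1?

Prior odds = 1/299.
Target odds = 19.
Need L⁴ ≥ 19 ÷ (1/299) = 5681.
8⁴ = 4096 < 5681 ≤ 6561 = 9⁴, so L = 9.

9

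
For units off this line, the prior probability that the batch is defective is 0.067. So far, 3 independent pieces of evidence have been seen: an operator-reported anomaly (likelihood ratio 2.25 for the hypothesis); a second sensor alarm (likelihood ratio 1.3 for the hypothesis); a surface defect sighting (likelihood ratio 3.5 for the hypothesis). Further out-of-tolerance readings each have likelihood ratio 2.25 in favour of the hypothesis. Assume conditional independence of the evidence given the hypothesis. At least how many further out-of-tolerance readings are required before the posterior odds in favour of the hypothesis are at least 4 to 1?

Prior odds = 0.067/0.933 = 67/933.
Combined Bayes factor of the evidence already in hand = 2.25 × 1.3 × 3.5 = 10.2375.
Odds after that evidence = (67/933) × 10.2375 = 18291/24880.
Target odds = 4.
Need 2.25ⁿ ≥ 4 ÷ (18291/24880) = 99520/18291.
2.25² = 5.0625 falls short of 99520/18291 but 2.25³ = 11.390625 reaches it, so n = 3.

3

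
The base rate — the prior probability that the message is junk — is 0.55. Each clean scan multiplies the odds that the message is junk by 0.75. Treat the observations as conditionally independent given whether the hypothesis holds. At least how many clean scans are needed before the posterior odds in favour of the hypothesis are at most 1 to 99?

Prior odds: 0.55 ÷ 0.45 = 11/9.
Likelihood ratio per clean scan = 0.75.
Target odds = 1/99.
Need (11/9) × 0.75ⁿ ≤ 1/99, i.e. 0.75ⁿ ≤ 1/121.
0.75¹⁶ ≈0.0100226 is still above 1/121 but 0.75¹⁷ ≈0.00751695 is at or below it, so n = 17.

17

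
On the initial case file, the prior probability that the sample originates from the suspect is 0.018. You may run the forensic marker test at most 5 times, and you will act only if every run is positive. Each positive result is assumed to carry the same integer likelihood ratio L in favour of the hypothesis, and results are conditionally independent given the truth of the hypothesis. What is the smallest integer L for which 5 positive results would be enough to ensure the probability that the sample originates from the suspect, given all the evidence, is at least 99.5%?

7

Prior odds = 0.018/0.982 = 9/491.
Target odds = 0.995/0.005 = 199.
Need L⁵ ≥ 199 ÷ (9/491) = 97709/9.
6⁵ = 7776 < 97709/9 ≤ 16807 = 7⁵, so L = 7.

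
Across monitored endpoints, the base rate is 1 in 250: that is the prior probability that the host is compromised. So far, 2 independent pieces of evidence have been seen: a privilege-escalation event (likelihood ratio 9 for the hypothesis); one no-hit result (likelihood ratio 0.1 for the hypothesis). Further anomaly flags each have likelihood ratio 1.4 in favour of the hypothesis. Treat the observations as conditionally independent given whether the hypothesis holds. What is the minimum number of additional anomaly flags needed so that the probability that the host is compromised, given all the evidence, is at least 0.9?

24

Prior odds = 0.004/0.996 = 1/249.
Combined Bayes factor of the evidence already in hand = 9 × 0.1 = 0.9.
Odds after that evidence = (1/249) × 0.9 = 3/830.
Target odds = 0.9/0.1 = 9.
Need 1.4ⁿ ≥ 9 ÷ (3/830) = 2490.
1.4²³ ≈2295.86 falls short of 2490 but 1.4²⁴ ≈3214.2 reaches it, so n = 24.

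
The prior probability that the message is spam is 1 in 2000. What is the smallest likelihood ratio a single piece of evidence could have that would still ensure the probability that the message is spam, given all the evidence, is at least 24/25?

Prior odds = 0.0005/0.9995 = 1/1999.
Target odds = 0.96/0.04 = 24.
Required Bayes factor = 24 ÷ (1/1999) = 47976.

47976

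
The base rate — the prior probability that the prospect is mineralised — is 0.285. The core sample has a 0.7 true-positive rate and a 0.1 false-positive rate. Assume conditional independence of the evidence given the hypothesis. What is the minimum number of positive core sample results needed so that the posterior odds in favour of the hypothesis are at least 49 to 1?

Prior odds = 0.285/0.715 = 57/143.
Likelihood ratio of a positive result = 0.7/0.1 = 7.
Target odds = 49.
Require 7ⁿ ≥ 49 ÷ (57/143) = 7007/57.
7² = 49 falls short of 7007/57 but 7³ = 343 reaches it, so n = 3.

3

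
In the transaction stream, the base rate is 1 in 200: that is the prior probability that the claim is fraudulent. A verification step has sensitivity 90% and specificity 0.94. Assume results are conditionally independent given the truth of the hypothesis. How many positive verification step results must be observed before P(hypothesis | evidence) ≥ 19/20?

Prior odds = 0.005/0.995 = 1/199.
False-positive rate = 1 − 0.94 = 0.06; likelihood ratio of a positive = 0.9/0.06 = 15.
Target odds: 0.95 ÷ 0.05 = 19.
Require 15ⁿ ≥ 19 ÷ (1/199) = 3781.
15³ = 3375 falls short of 3781 but 15⁴ = 50625 reaches it, so n = 4.

4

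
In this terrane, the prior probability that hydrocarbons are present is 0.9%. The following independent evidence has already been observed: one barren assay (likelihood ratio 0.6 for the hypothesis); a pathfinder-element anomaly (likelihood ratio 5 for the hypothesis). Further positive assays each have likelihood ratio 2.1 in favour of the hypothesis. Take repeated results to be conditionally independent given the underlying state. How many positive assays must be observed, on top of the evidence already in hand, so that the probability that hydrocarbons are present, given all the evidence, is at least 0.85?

8

Prior odds = 0.009/0.991 = 9/991.
Combined Bayes factor of the evidence already in hand = 0.6 × 5 = 3.
Odds after that evidence = (9/991) × 3 = 27/991.
Target odds = 0.85/0.15 = 17/3.
Need 2.1ⁿ ≥ 17/3 ÷ (27/991) = 16847/81.
2.1⁷ ≈180.109 falls short of 16847/81 but 2.1⁸ ≈378.229 reaches it, so n = 8.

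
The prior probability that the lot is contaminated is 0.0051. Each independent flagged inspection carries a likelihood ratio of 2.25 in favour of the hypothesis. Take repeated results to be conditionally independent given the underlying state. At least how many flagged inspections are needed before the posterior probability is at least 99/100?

13

Prior odds: 0.0051 ÷ 0.9949 = 51/9949.
Likelihood ratio per flagged inspection = 2.25.
Target odds: 0.99 ÷ 0.01 = 99.
Require 2.25ⁿ ≥ 99 ÷ (51/9949) = 328317/17.
2.25¹² ≈16834.1 falls short of 328317/17 but 2.25¹³ ≈37876.8 reaches it, so n = 13.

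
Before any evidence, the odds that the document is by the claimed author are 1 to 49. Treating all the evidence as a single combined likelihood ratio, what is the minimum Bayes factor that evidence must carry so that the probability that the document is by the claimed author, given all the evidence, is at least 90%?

Prior odds = 1/49.
Target odds = 0.9/0.1 = 9.
Required Bayes factor = 9 ÷ (1/49) = 441.

441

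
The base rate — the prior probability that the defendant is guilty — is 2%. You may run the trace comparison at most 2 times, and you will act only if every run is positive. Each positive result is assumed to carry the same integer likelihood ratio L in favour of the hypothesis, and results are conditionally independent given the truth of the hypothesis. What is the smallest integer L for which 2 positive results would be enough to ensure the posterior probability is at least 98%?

Prior odds = 0.02/0.98 = 1/49.
Target odds = 0.98/0.02 = 49.
Need L² ≥ 49 ÷ (1/49) = 2401.
48² = 2304 < 2401 ≤ 2401 = 49², so L = 49.

49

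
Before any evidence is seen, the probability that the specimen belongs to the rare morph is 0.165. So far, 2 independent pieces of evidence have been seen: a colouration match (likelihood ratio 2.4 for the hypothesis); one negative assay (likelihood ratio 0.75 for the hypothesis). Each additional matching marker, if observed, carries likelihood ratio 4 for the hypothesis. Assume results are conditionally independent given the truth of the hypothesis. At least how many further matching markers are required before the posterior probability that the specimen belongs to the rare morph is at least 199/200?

5

Prior odds = 0.165/0.835 = 33/167.
Combined Bayes factor of the evidence already in hand = 2.4 × 0.75 = 1.8.
Odds after that evidence = (33/167) × 1.8 = 297/835.
Target odds = 0.995/0.005 = 199.
Need 4ⁿ ≥ 199 ÷ (297/835) = 166165/297.
4⁴ = 256 falls short of 166165/297 but 4⁵ = 1024 reaches it, so n = 5.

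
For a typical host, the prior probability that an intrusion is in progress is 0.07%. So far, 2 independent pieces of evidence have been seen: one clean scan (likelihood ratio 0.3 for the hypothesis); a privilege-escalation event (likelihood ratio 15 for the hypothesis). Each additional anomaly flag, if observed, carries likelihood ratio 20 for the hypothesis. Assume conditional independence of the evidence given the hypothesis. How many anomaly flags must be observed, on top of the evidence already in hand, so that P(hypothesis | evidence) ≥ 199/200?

4

Prior odds = 0.0007/0.9993 = 7/9993.
Combined Bayes factor of the evidence already in hand = 0.3 × 15 = 4.5.
Odds after that evidence = (7/9993) × 4.5 = 21/6662.
Target odds = 0.995/0.005 = 199.
Need 20ⁿ ≥ 199 ÷ (21/6662) = 1325738/21.
20³ = 8000 falls short of 1325738/21 but 20⁴ = 160000 reaches it, so n = 4.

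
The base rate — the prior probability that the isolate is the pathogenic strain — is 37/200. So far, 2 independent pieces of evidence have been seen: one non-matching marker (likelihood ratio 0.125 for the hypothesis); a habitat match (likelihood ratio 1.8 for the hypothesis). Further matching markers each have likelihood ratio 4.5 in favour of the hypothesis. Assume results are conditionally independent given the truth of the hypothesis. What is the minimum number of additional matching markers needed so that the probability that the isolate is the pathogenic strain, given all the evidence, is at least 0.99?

6

Prior odds = 0.185/0.815 = 37/163.
Combined Bayes factor of the evidence already in hand = 0.125 × 1.8 = 0.225.
Odds after that evidence = (37/163) × 0.225 = 333/6520.
Target odds = 0.99/0.01 = 99.
Need 4.5ⁿ ≥ 99 ÷ (333/6520) = 71720/37.
4.5⁵ = 1845.28125 falls short of 71720/37 but 4.5⁶ = 8303.765625 reaches it, so n = 6.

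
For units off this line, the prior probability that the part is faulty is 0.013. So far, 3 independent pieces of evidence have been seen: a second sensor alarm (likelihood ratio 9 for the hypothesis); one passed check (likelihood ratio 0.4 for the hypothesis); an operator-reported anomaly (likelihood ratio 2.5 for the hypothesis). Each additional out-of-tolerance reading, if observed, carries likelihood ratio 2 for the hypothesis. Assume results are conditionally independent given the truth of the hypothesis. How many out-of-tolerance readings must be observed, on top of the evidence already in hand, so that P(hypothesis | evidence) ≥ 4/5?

Prior odds = 0.013/0.987 = 13/987.
Combined Bayes factor of the evidence already in hand = 9 × 0.4 × 2.5 = 9.
Odds after that evidence = (13/987) × 9 = 39/329.
Target odds = 0.8/0.2 = 4.
Need 2ⁿ ≥ 4 ÷ (39/329) = 1316/39.
2⁵ = 32 falls short of 1316/39 but 2⁶ = 64 reaches it, so n = 6.

6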